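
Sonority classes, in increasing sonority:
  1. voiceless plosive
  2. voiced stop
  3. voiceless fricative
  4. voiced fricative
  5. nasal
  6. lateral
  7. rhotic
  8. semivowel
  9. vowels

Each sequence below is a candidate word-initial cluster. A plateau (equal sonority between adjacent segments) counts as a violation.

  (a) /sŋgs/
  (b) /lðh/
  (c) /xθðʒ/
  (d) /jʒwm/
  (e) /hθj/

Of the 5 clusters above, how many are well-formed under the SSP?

0

(a) /sŋgs/: profile 3-5-2-3 — violates.
(b) /lðh/: profile 6-4-3 — violates.
(c) /xθðʒ/: profile 3-3-4-4 — violates.
(d) /jʒwm/: profile 8-4-8-5 — violates.
(e) /hθj/: profile 3-3-8 — violates.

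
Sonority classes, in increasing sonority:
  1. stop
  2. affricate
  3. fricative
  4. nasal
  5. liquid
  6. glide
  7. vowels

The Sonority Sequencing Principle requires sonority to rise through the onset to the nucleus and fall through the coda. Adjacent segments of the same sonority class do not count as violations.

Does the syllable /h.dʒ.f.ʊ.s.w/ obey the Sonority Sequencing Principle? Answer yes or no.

no

Onset: /h/ is a fricative (sonority 3), /dʒ/ is an affricate (sonority 2), /f/ is a fricative (sonority 3); then the nucleus /ʊ/ (sonority 7).
Onset profile 3-2-3-7 — does not rise throughout.
Coda: /s/ is a fricative (sonority 3), /w/ is a glide (sonority 6).
Coda profile 7-3-6 — does not fall throughout.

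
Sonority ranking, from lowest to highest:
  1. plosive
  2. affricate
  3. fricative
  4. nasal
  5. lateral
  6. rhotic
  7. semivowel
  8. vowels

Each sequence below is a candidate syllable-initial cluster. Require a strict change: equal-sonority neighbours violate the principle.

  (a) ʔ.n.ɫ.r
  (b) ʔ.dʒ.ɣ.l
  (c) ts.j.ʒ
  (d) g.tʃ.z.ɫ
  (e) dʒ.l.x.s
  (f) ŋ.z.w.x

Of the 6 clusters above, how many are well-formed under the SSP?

(a) sonority 1-4-5-6: well-formed.
(b) sonority 1-2-3-5: well-formed.
(c) sonority 2-7-3: ill-formed.
(d) sonority 1-2-3-5: well-formed.
(e) sonority 2-5-3-3: ill-formed.
(f) sonority 4-3-7-3: ill-formed.

3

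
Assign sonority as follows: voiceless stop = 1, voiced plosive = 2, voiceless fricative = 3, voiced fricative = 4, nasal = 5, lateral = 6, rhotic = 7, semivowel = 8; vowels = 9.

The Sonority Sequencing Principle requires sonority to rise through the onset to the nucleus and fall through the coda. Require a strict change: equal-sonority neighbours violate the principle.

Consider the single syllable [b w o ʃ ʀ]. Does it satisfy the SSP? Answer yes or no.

no

Onset: /b/ is a voiced plosive (sonority 2), /w/ is a semivowel (sonority 8); then the nucleus /o/ (sonority 9).
Onset profile 2-8-9 — rises to the nucleus.
Coda: /ʃ/ is a voiceless fricative (sonority 3), /ʀ/ is a rhotic (sonority 7).
Coda profile 9-3-7 — does not strictly fall throughout.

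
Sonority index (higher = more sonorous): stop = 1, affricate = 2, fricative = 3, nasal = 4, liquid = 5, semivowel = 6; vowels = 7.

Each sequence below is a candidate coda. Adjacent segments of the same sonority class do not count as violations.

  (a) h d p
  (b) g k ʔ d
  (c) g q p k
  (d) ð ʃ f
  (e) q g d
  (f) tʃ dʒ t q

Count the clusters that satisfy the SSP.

6

(a) h d p: profile 3-1-1 — obeys.
(b) g k ʔ d: profile 1-1-1-1 — obeys.
(c) g q p k: profile 1-1-1-1 — obeys.
(d) ð ʃ f: profile 3-3-3 — obeys.
(e) q g d: profile 1-1-1 — obeys.
(f) tʃ dʒ t q: profile 2-2-1-1 — obeys.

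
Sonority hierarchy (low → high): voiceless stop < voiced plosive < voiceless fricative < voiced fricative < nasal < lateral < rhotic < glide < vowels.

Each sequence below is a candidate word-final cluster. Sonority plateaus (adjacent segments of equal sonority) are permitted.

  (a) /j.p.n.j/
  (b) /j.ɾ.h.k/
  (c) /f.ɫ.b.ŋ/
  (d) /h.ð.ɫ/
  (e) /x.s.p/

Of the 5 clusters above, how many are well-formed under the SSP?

2

(a) sonority 8-1-5-8: ill-formed.
(b) sonority 8-7-3-1: well-formed.
(c) sonority 3-6-2-5: ill-formed.
(d) sonority 3-4-6: ill-formed.
(e) sonority 3-3-1: well-formed.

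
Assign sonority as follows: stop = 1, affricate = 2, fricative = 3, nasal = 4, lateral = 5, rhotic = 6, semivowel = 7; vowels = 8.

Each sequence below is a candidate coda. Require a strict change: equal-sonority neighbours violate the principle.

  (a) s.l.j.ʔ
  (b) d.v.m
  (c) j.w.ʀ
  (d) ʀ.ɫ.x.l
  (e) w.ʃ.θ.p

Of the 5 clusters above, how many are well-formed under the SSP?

0

(a) s.l.j.ʔ: profile 3-5-7-1 — violates.
(b) d.v.m: profile 1-3-4 — violates.
(c) j.w.ʀ: profile 7-7-6 — violates.
(d) ʀ.ɫ.x.l: profile 6-5-3-5 — violates.
(e) w.ʃ.θ.p: profile 7-3-3-1 — violates.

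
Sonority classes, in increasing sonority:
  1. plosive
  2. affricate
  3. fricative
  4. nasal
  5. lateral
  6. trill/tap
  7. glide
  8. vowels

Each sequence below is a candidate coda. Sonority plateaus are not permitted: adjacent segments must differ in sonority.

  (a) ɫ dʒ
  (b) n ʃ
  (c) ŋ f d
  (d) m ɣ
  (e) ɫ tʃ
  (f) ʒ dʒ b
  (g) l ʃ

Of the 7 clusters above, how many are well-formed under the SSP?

7

(a) sonority 5-2: well-formed.
(b) sonority 4-3: well-formed.
(c) sonority 4-3-1: well-formed.
(d) sonority 4-3: well-formed.
(e) sonority 5-2: well-formed.
(f) sonority 3-2-1: well-formed.
(g) sonority 5-3: well-formed.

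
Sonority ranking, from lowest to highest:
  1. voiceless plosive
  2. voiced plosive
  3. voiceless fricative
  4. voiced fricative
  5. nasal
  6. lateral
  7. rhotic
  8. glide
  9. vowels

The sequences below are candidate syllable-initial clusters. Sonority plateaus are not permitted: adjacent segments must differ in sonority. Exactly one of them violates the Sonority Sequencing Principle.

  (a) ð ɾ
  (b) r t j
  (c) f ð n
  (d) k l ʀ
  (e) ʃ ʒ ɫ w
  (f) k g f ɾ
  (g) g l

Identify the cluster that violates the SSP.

b

(a) 4-7 → obeys
(b) 7-1-8 → violates
(c) 3-4-5 → obeys
(d) 1-6-7 → obeys
(e) 3-4-6-8 → obeys
(f) 1-2-3-7 → obeys
(g) 2-6 → obeys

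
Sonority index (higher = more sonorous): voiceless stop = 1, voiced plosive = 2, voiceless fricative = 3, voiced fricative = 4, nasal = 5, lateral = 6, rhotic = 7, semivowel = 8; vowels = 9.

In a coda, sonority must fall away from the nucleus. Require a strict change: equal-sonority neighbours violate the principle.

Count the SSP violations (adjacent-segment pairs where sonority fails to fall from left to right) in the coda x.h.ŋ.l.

3

/x/ is a voiceless fricative (sonority 3).
/h/ is a voiceless fricative (sonority 3).
/ŋ/ is a nasal (sonority 5).
/l/ is a lateral (sonority 6).
/x/→/h/: 3→3 (plateau) — violation.
/h/→/ŋ/: 3→5 (does not fall) — violation.
/ŋ/→/l/: 5→6 (does not fall) — violation.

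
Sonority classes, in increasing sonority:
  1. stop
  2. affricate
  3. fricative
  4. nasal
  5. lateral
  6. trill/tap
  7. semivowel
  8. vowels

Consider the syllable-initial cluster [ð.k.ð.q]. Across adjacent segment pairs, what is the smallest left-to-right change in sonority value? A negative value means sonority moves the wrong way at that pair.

-2

/ð/ is a fricative (sonority 3).
/k/ is a stop (sonority 1).
/ð/ is a fricative (sonority 3).
/q/ is a stop (sonority 1).
/ð/→/k/: change -2.
/k/→/ð/: change +2.
/ð/→/q/: change -2.
Minimum = -2.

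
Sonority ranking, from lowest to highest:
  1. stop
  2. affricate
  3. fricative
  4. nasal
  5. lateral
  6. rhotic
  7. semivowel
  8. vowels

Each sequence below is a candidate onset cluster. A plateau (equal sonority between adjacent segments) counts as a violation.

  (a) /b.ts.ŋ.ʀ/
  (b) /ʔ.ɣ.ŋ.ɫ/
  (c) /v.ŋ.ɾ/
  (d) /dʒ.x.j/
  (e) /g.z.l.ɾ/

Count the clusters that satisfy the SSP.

5

(a) 1-2-4-6 → obeys
(b) 1-3-4-5 → obeys
(c) 3-4-6 → obeys
(d) 2-3-7 → obeys
(e) 1-3-5-6 → obeys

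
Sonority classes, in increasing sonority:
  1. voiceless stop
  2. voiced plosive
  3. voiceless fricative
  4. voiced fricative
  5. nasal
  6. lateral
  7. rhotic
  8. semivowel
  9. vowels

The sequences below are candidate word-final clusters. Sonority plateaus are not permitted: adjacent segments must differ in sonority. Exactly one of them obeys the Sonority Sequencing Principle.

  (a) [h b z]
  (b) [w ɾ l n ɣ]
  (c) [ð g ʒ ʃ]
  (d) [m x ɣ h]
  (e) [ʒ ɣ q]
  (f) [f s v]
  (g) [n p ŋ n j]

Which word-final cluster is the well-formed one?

b

(a) [h b z]: profile 3-2-4 — violates.
(b) [w ɾ l n ɣ]: profile 8-7-6-5-4 — obeys.
(c) [ð g ʒ ʃ]: profile 4-2-4-3 — violates.
(d) [m x ɣ h]: profile 5-3-4-3 — violates.
(e) [ʒ ɣ q]: profile 4-4-1 — violates.
(f) [f s v]: profile 3-3-4 — violates.
(g) [n p ŋ n j]: profile 5-1-5-5-8 — violates.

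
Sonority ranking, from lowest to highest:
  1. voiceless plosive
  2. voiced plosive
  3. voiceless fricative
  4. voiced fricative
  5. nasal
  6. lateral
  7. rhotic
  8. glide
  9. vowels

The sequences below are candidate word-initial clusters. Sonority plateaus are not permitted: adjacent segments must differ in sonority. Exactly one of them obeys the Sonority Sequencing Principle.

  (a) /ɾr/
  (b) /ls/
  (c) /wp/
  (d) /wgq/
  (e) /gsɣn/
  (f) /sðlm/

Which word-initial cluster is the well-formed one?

(a) sonority 7-7: ill-formed.
(b) sonority 6-3: ill-formed.
(c) sonority 8-1: ill-formed.
(d) sonority 8-2-1: ill-formed.
(e) sonority 2-3-4-5: well-formed.
(f) sonority 3-4-6-5: ill-formed.

e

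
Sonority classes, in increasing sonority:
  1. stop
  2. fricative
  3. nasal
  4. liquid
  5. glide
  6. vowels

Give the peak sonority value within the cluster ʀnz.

4

/ʀ/ is a liquid (sonority 4).
/n/ is a nasal (sonority 3).
/z/ is a fricative (sonority 2).
The maximum is 4.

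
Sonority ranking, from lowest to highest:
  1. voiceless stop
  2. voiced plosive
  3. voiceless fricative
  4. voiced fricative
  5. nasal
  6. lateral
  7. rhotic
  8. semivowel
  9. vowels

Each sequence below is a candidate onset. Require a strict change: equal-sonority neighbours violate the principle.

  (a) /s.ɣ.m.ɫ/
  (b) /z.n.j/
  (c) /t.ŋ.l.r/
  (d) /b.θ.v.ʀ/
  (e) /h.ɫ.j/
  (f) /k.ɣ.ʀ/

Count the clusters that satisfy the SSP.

(a) /s.ɣ.m.ɫ/: profile 3-4-5-6 — obeys.
(b) /z.n.j/: profile 4-5-8 — obeys.
(c) /t.ŋ.l.r/: profile 1-5-6-7 — obeys.
(d) /b.θ.v.ʀ/: profile 2-3-4-7 — obeys.
(e) /h.ɫ.j/: profile 3-6-8 — obeys.
(f) /k.ɣ.ʀ/: profile 1-4-7 — obeys.

6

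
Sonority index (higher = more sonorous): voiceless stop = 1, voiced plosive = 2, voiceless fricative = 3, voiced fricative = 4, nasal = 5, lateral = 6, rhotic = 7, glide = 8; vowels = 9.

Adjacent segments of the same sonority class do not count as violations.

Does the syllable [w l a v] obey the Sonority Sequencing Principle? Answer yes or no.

no

Onset: /w/ is a glide (sonority 8), /l/ is a lateral (sonority 6); then the nucleus /a/ (sonority 9).
Onset profile 8-6-9 — does not rise throughout.
Coda: /v/ is a voiced fricative (sonority 4).
Coda profile 9-4 — falls from the nucleus.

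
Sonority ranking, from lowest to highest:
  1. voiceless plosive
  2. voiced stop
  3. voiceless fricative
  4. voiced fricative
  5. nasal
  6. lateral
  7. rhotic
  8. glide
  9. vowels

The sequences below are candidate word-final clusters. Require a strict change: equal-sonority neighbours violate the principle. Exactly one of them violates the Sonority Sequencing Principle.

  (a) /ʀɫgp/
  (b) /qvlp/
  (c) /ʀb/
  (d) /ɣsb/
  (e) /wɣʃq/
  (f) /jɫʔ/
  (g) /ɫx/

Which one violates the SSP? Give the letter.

(a) sonority 7-6-2-1: well-formed.
(b) sonority 1-4-6-1: ill-formed.
(c) sonority 7-2: well-formed.
(d) sonority 4-3-2: well-formed.
(e) sonority 8-4-3-1: well-formed.
(f) sonority 8-6-1: well-formed.
(g) sonority 6-3: well-formed.

b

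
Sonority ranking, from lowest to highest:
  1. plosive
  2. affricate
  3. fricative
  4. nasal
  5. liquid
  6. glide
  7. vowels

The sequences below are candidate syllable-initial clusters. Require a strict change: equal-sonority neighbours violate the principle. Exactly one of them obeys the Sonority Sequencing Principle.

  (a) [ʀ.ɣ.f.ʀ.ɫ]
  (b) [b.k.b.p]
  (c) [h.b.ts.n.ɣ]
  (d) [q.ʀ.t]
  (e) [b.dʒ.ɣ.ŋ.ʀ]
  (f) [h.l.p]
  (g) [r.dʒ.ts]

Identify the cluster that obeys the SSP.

(a) [ʀ.ɣ.f.ʀ.ɫ]: profile 5-3-3-5-5 — violates.
(b) [b.k.b.p]: profile 1-1-1-1 — violates.
(c) [h.b.ts.n.ɣ]: profile 3-1-2-4-3 — violates.
(d) [q.ʀ.t]: profile 1-5-1 — violates.
(e) [b.dʒ.ɣ.ŋ.ʀ]: profile 1-2-3-4-5 — obeys.
(f) [h.l.p]: profile 3-5-1 — violates.
(g) [r.dʒ.ts]: profile 5-2-2 — violates.

e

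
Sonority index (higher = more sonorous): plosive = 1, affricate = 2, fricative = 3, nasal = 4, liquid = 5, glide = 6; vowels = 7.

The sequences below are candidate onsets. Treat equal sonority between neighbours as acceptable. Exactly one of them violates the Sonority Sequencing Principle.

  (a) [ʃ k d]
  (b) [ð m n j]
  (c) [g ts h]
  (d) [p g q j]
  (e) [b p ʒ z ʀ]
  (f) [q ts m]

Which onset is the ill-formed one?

a

(a) [ʃ k d]: profile 3-1-1 — violates.
(b) [ð m n j]: profile 3-4-4-6 — obeys.
(c) [g ts h]: profile 1-2-3 — obeys.
(d) [p g q j]: profile 1-1-1-6 — obeys.
(e) [b p ʒ z ʀ]: profile 1-1-3-3-5 — obeys.
(f) [q ts m]: profile 1-2-4 — obeys.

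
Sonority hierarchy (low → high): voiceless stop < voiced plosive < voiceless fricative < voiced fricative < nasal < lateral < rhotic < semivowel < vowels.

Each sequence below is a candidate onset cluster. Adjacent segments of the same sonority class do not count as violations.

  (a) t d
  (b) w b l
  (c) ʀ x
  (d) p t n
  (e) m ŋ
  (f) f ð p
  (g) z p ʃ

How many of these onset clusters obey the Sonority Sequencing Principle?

(a) t d: profile 1-2 — obeys.
(b) w b l: profile 8-2-6 — violates.
(c) ʀ x: profile 7-3 — violates.
(d) p t n: profile 1-1-5 — obeys.
(e) m ŋ: profile 5-5 — obeys.
(f) f ð p: profile 3-4-1 — violates.
(g) z p ʃ: profile 4-1-3 — violates.

3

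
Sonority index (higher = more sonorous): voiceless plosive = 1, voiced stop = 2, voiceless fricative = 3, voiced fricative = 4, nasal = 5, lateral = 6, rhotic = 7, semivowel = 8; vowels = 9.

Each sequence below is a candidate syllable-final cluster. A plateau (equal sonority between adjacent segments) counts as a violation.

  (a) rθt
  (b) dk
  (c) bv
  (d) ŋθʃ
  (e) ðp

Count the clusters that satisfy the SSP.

3

(a) sonority 7-3-1: well-formed.
(b) sonority 2-1: well-formed.
(c) sonority 2-4: ill-formed.
(d) sonority 5-3-3: ill-formed.
(e) sonority 4-1: well-formed.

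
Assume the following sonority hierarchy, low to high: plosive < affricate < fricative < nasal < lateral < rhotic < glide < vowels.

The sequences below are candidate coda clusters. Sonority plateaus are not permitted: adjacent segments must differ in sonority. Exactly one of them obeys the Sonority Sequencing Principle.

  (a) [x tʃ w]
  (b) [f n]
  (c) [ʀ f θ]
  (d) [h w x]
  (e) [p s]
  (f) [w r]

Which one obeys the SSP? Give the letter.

f

(a) 3-2-7 → violates
(b) 3-4 → violates
(c) 6-3-3 → violates
(d) 3-7-3 → violates
(e) 1-3 → violates
(f) 7-6 → obeys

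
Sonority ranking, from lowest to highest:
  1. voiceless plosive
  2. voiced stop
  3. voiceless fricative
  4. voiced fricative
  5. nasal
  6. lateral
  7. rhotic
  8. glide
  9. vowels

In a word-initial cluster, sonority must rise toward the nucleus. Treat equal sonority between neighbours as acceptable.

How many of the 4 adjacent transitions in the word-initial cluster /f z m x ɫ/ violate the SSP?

/f/: voiceless fricative = 3.
/z/: voiced fricative = 4.
/m/: nasal = 5.
/x/: voiceless fricative = 3.
/ɫ/: lateral = 6.
/f/→/z/: 3→4 (rises) — ok.
/z/→/m/: 4→5 (rises) — ok.
/m/→/x/: 5→3 (does not rise) — violation.
/x/→/ɫ/: 3→6 (rises) — ok.

1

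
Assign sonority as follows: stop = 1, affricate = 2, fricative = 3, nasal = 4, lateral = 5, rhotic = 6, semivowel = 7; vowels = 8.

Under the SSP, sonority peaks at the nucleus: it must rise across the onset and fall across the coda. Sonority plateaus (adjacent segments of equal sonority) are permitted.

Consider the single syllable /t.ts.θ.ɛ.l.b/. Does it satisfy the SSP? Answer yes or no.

Onset: /t/ is a stop (sonority 1), /ts/ is an affricate (sonority 2), /θ/ is a fricative (sonority 3); then the nucleus /ɛ/ (sonority 8).
Onset profile 1-2-3-8 — rises to the nucleus.
Coda: /l/ is a lateral (sonority 5), /b/ is a stop (sonority 1).
Coda profile 8-5-1 — falls from the nucleus.

yes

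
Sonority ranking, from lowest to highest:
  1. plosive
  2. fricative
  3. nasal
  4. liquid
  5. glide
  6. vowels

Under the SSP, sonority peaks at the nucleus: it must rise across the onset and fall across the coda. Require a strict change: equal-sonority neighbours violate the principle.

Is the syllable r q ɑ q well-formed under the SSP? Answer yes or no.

no

Onset: /r/ is a liquid (sonority 4), /q/ is a plosive (sonority 1); then the nucleus /ɑ/ (sonority 6).
Onset profile 4-1-6 — does not strictly rise throughout.
Coda: /q/ is a plosive (sonority 1).
Coda profile 6-1 — falls from the nucleus.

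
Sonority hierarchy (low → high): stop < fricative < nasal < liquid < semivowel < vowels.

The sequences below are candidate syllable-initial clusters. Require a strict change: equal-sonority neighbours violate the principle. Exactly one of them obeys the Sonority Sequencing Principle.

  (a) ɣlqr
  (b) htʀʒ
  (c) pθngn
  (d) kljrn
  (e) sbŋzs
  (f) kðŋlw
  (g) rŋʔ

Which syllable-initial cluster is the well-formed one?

(a) 2-4-1-4 → violates
(b) 2-1-4-2 → violates
(c) 1-2-3-1-3 → violates
(d) 1-4-5-4-3 → violates
(e) 2-1-3-2-2 → violates
(f) 1-2-3-4-5 → obeys
(g) 4-3-1 → violates

f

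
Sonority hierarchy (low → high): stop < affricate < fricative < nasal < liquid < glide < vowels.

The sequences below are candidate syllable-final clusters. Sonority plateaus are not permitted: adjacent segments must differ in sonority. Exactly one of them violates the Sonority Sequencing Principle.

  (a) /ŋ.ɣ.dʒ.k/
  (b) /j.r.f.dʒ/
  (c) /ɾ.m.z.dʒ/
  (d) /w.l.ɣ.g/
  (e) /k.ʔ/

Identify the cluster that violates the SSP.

e

(a) 4-3-2-1 → obeys
(b) 6-5-3-2 → obeys
(c) 5-4-3-2 → obeys
(d) 6-5-3-1 → obeys
(e) 1-1 → violates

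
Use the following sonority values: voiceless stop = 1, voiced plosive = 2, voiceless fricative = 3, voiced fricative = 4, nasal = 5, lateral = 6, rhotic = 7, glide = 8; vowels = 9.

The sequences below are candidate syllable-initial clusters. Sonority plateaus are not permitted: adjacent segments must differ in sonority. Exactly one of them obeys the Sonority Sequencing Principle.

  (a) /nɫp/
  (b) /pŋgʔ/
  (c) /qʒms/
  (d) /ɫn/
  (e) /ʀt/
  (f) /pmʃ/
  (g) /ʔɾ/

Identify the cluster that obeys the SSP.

(a) 5-6-1 → violates
(b) 1-5-2-1 → violates
(c) 1-4-5-3 → violates
(d) 6-5 → violates
(e) 7-1 → violates
(f) 1-5-3 → violates
(g) 1-7 → obeys

g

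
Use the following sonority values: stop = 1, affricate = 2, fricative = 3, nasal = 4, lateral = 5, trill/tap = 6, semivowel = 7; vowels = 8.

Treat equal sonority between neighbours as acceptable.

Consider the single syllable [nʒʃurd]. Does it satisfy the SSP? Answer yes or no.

no

Onset: /n/ is a nasal (sonority 4), /ʒ/ is a fricative (sonority 3), /ʃ/ is a fricative (sonority 3); then the nucleus /u/ (sonority 8).
Onset profile 4-3-3-8 — does not rise throughout.
Coda: /r/ is a trill/tap (sonority 6), /d/ is a stop (sonority 1).
Coda profile 8-6-1 — falls from the nucleus.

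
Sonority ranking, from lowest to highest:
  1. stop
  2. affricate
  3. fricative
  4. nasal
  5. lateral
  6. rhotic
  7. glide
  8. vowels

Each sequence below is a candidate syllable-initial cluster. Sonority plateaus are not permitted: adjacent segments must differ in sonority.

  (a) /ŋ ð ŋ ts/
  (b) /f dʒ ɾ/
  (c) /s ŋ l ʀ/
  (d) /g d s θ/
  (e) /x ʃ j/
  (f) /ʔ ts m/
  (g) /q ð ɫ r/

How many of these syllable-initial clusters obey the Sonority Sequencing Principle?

3

(a) /ŋ ð ŋ ts/: profile 4-3-4-2 — violates.
(b) /f dʒ ɾ/: profile 3-2-6 — violates.
(c) /s ŋ l ʀ/: profile 3-4-5-6 — obeys.
(d) /g d s θ/: profile 1-1-3-3 — violates.
(e) /x ʃ j/: profile 3-3-7 — violates.
(f) /ʔ ts m/: profile 1-2-4 — obeys.
(g) /q ð ɫ r/: profile 1-3-5-6 — obeys.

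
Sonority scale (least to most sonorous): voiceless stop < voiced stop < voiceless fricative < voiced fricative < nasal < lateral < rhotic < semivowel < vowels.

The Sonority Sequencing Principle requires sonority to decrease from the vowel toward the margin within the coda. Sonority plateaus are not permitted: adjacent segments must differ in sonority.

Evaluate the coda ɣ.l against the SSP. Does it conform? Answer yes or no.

/ɣ/ is a voiced fricative (sonority 4).
/l/ is a lateral (sonority 6).
The profile is 4-6. Between /ɣ/ (4) and /l/ (6) sonority does not fall, so the cluster violates the SSP.

no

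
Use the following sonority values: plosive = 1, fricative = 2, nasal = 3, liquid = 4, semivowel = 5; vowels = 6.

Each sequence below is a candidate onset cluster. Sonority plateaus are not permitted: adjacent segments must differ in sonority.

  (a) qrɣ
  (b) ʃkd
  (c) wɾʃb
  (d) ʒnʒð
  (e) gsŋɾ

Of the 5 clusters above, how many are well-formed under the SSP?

1

(a) 1-4-2 → violates
(b) 2-1-1 → violates
(c) 5-4-2-1 → violates
(d) 2-3-2-2 → violates
(e) 1-2-3-4 → obeys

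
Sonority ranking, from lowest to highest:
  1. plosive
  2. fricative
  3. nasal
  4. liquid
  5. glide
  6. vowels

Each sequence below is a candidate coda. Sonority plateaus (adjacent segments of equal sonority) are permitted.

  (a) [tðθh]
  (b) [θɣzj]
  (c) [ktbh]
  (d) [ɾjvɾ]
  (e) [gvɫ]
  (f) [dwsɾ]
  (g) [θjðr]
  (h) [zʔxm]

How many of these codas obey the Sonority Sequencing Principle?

0

(a) sonority 1-2-2-2: ill-formed.
(b) sonority 2-2-2-5: ill-formed.
(c) sonority 1-1-1-2: ill-formed.
(d) sonority 4-5-2-4: ill-formed.
(e) sonority 1-2-4: ill-formed.
(f) sonority 1-5-2-4: ill-formed.
(g) sonority 2-5-2-4: ill-formed.
(h) sonority 2-1-2-3: ill-formed.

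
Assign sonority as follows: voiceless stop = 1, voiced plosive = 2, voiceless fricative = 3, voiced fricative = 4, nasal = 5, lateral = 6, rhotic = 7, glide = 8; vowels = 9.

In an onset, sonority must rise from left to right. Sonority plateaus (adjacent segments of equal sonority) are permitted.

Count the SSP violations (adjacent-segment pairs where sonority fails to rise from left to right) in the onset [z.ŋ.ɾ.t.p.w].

1

/z/: voiced fricative = 4.
/ŋ/: nasal = 5.
/ɾ/: rhotic = 7.
/t/: voiceless stop = 1.
/p/: voiceless stop = 1.
/w/: glide = 8.
/z/→/ŋ/: 4→5 (rises) — ok.
/ŋ/→/ɾ/: 5→7 (rises) — ok.
/ɾ/→/t/: 7→1 (does not rise) — violation.
/t/→/p/: 1→1 (plateau, allowed) — ok.
/p/→/w/: 1→8 (rises) — ok.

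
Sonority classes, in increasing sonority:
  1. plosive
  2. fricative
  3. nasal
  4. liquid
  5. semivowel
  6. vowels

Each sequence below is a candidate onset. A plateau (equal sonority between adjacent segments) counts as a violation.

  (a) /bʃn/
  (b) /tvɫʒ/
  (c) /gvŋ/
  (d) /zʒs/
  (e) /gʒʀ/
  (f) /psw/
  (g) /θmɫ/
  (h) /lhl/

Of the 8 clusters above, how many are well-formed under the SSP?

(a) /bʃn/: profile 1-2-3 — obeys.
(b) /tvɫʒ/: profile 1-2-4-2 — violates.
(c) /gvŋ/: profile 1-2-3 — obeys.
(d) /zʒs/: profile 2-2-2 — violates.
(e) /gʒʀ/: profile 1-2-4 — obeys.
(f) /psw/: profile 1-2-5 — obeys.
(g) /θmɫ/: profile 2-3-4 — obeys.
(h) /lhl/: profile 4-2-4 — violates.

5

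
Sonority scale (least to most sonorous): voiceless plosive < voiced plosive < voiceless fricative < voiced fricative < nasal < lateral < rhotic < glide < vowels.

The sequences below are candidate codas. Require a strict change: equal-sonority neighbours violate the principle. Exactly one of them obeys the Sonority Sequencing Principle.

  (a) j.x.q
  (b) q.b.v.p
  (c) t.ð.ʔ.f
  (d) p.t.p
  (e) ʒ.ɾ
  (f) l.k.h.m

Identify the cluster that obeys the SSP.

a

(a) sonority 8-3-1: well-formed.
(b) sonority 1-2-4-1: ill-formed.
(c) sonority 1-4-1-3: ill-formed.
(d) sonority 1-1-1: ill-formed.
(e) sonority 4-7: ill-formed.
(f) sonority 6-1-3-5: ill-formed.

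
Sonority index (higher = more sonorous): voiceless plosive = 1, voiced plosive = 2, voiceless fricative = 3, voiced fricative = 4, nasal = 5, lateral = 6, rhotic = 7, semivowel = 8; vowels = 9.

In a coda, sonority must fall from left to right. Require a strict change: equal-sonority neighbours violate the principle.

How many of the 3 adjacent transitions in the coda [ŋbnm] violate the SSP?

2

/ŋ/ is a nasal (sonority 5).
/b/ is a voiced plosive (sonority 2).
/n/ is a nasal (sonority 5).
/m/ is a nasal (sonority 5).
/ŋ/→/b/: 5→2 (falls) — ok.
/b/→/n/: 2→5 (does not fall) — violation.
/n/→/m/: 5→5 (plateau) — violation.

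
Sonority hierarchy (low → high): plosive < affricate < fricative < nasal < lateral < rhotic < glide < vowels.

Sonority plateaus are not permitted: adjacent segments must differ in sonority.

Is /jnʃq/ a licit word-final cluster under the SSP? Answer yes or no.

/j/: glide = 7.
/n/: nasal = 4.
/ʃ/: fricative = 3.
/q/: plosive = 1.
The profile 7-4-3-1 strictly falls, so the word-final cluster satisfies the SSP.

yes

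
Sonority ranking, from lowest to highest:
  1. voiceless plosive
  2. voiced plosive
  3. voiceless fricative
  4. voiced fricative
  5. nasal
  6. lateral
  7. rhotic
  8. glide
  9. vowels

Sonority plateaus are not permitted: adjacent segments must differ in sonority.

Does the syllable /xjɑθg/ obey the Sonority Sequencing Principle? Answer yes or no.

yes

Onset: /x/ is a voiceless fricative (sonority 3), /j/ is a glide (sonority 8); then the nucleus /ɑ/ (sonority 9).
Onset profile 3-8-9 — rises to the nucleus.
Coda: /θ/ is a voiceless fricative (sonority 3), /g/ is a voiced plosive (sonority 2).
Coda profile 9-3-2 — falls from the nucleus.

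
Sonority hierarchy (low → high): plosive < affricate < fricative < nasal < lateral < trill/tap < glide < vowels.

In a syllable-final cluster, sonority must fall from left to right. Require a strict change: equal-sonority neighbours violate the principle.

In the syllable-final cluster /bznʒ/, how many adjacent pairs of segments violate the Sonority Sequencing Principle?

2

/b/: plosive = 1.
/z/: fricative = 3.
/n/: nasal = 4.
/ʒ/: fricative = 3.
/b/→/z/: 1→3 (does not fall) — violation.
/z/→/n/: 3→4 (does not fall) — violation.
/n/→/ʒ/: 4→3 (falls) — ok.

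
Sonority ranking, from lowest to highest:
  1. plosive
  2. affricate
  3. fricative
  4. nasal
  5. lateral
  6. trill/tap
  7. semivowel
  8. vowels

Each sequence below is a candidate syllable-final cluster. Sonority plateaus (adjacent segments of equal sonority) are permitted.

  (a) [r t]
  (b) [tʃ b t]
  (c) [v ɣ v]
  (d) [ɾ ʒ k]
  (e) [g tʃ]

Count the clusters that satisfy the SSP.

4

(a) sonority 6-1: well-formed.
(b) sonority 2-1-1: well-formed.
(c) sonority 3-3-3: well-formed.
(d) sonority 6-3-1: well-formed.
(e) sonority 1-2: ill-formed.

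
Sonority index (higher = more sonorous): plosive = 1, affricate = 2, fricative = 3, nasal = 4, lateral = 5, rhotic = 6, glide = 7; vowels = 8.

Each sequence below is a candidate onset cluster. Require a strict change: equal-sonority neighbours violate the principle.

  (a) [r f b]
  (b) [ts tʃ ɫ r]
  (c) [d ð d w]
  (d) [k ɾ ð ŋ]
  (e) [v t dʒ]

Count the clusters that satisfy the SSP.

0

(a) 6-3-1 → violates
(b) 2-2-5-6 → violates
(c) 1-3-1-7 → violates
(d) 1-6-3-4 → violates
(e) 3-1-2 → violates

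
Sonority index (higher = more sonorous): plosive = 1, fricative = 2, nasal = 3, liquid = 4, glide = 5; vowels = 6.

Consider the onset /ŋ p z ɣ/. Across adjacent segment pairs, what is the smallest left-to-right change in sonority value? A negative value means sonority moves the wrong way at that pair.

-2

/ŋ/: nasal = 3.
/p/: plosive = 1.
/z/: fricative = 2.
/ɣ/: fricative = 2.
/ŋ/→/p/: change -2.
/p/→/z/: change +1.
/z/→/ɣ/: change +0.
Minimum = -2.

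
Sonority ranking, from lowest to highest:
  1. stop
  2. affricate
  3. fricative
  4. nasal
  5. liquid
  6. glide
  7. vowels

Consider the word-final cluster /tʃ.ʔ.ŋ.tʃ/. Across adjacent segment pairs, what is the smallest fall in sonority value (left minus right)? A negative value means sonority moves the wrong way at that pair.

-3

/tʃ/ is an affricate (sonority 2).
/ʔ/ is a stop (sonority 1).
/ŋ/ is a nasal (sonority 4).
/tʃ/ is an affricate (sonority 2).
/tʃ/→/ʔ/: change +1.
/ʔ/→/ŋ/: change -3.
/ŋ/→/tʃ/: change +2.
Minimum = -3.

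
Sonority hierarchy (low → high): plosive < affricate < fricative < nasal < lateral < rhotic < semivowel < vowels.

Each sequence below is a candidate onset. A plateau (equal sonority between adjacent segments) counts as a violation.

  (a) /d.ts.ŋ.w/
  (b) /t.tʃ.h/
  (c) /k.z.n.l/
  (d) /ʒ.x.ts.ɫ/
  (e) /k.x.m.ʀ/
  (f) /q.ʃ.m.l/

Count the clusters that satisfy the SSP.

(a) 1-2-4-7 → obeys
(b) 1-2-3 → obeys
(c) 1-3-4-5 → obeys
(d) 3-3-2-5 → violates
(e) 1-3-4-6 → obeys
(f) 1-3-4-5 → obeys

5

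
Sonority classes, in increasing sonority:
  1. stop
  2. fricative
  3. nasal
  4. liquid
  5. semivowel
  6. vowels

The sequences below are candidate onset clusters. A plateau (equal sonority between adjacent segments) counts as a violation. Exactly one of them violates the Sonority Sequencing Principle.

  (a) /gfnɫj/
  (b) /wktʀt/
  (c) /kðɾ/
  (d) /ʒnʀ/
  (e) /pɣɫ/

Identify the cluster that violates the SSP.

(a) sonority 1-2-3-4-5: well-formed.
(b) sonority 5-1-1-4-1: ill-formed.
(c) sonority 1-2-4: well-formed.
(d) sonority 2-3-4: well-formed.
(e) sonority 1-2-4: well-formed.

b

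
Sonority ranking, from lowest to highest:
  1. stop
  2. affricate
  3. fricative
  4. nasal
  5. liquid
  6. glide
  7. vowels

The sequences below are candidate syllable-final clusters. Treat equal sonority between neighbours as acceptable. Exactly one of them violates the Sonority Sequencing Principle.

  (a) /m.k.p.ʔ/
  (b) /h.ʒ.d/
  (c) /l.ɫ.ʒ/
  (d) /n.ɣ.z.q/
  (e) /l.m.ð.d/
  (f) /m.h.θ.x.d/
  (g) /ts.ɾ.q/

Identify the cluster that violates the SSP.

(a) /m.k.p.ʔ/: profile 4-1-1-1 — obeys.
(b) /h.ʒ.d/: profile 3-3-1 — obeys.
(c) /l.ɫ.ʒ/: profile 5-5-3 — obeys.
(d) /n.ɣ.z.q/: profile 4-3-3-1 — obeys.
(e) /l.m.ð.d/: profile 5-4-3-1 — obeys.
(f) /m.h.θ.x.d/: profile 4-3-3-3-1 — obeys.
(g) /ts.ɾ.q/: profile 2-5-1 — violates.

g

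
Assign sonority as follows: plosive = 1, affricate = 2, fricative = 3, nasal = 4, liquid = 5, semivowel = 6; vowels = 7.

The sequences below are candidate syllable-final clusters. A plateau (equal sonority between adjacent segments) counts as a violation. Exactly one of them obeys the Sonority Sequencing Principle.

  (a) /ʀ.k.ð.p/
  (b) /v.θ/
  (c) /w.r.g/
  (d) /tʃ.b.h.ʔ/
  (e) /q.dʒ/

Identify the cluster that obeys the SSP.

c

(a) 5-1-3-1 → violates
(b) 3-3 → violates
(c) 6-5-1 → obeys
(d) 2-1-3-1 → violates
(e) 1-2 → violates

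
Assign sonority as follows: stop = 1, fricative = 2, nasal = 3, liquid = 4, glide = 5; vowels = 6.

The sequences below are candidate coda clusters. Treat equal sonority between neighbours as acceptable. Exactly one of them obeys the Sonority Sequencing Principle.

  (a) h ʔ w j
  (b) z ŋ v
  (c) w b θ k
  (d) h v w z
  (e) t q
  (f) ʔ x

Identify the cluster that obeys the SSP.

(a) h ʔ w j: profile 2-1-5-5 — violates.
(b) z ŋ v: profile 2-3-2 — violates.
(c) w b θ k: profile 5-1-2-1 — violates.
(d) h v w z: profile 2-2-5-2 — violates.
(e) t q: profile 1-1 — obeys.
(f) ʔ x: profile 1-2 — violates.

e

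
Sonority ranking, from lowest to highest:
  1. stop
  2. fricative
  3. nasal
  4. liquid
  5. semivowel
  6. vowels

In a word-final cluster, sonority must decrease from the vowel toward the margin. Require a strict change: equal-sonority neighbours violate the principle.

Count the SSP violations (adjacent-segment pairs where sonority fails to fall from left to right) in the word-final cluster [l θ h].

/l/ is a liquid (sonority 4).
/θ/ is a fricative (sonority 2).
/h/ is a fricative (sonority 2).
/l/→/θ/: 4→2 (falls) — ok.
/θ/→/h/: 2→2 (plateau) — violation.

1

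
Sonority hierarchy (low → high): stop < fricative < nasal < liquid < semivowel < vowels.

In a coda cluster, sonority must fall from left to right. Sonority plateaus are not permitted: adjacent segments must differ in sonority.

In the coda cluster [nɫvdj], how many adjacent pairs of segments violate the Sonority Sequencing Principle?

2

/n/: nasal = 3.
/ɫ/: liquid = 4.
/v/: fricative = 2.
/d/: stop = 1.
/j/: semivowel = 5.
/n/→/ɫ/: 3→4 (does not fall) — violation.
/ɫ/→/v/: 4→2 (falls) — ok.
/v/→/d/: 2→1 (falls) — ok.
/d/→/j/: 1→5 (does not fall) — violation.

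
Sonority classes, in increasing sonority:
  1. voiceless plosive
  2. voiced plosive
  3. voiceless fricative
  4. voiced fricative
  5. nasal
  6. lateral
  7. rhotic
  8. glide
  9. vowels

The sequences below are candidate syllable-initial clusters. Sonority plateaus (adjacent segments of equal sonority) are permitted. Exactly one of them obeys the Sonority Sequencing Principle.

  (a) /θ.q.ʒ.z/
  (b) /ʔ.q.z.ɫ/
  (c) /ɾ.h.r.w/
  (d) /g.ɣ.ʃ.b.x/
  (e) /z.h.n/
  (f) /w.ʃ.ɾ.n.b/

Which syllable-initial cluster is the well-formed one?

(a) sonority 3-1-4-4: ill-formed.
(b) sonority 1-1-4-6: well-formed.
(c) sonority 7-3-7-8: ill-formed.
(d) sonority 2-4-3-2-3: ill-formed.
(e) sonority 4-3-5: ill-formed.
(f) sonority 8-3-7-5-2: ill-formed.

b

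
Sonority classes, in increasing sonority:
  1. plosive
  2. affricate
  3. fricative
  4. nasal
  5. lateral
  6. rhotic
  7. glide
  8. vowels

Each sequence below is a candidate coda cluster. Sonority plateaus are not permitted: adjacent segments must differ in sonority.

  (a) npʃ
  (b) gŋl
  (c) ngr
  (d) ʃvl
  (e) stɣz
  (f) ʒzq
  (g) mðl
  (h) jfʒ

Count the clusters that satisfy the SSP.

0

(a) sonority 4-1-3: ill-formed.
(b) sonority 1-4-5: ill-formed.
(c) sonority 4-1-6: ill-formed.
(d) sonority 3-3-5: ill-formed.
(e) sonority 3-1-3-3: ill-formed.
(f) sonority 3-3-1: ill-formed.
(g) sonority 4-3-5: ill-formed.
(h) sonority 7-3-3: ill-formed.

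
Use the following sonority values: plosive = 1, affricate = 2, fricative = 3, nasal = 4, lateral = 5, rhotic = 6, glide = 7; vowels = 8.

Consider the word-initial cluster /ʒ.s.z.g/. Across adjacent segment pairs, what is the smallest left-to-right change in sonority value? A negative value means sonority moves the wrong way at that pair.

/ʒ/ — fricative, sonority 3.
/s/ — fricative, sonority 3.
/z/ — fricative, sonority 3.
/g/ — plosive, sonority 1.
/ʒ/→/s/: change +0.
/s/→/z/: change +0.
/z/→/g/: change -2.
Minimum = -2.

-2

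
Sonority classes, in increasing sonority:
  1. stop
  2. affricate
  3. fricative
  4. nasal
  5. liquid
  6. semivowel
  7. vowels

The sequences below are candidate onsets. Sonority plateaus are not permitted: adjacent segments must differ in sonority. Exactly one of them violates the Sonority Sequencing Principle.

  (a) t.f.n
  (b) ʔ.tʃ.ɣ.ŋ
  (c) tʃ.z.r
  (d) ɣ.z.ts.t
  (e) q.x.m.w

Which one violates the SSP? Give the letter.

(a) sonority 1-3-4: well-formed.
(b) sonority 1-2-3-4: well-formed.
(c) sonority 2-3-5: well-formed.
(d) sonority 3-3-2-1: ill-formed.
(e) sonority 1-3-4-6: well-formed.

d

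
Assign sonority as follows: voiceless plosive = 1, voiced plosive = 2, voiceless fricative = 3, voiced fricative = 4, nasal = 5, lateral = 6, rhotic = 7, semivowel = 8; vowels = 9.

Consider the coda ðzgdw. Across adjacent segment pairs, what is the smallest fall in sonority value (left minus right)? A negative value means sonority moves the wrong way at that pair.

/ð/: voiced fricative = 4.
/z/: voiced fricative = 4.
/g/: voiced plosive = 2.
/d/: voiced plosive = 2.
/w/: semivowel = 8.
/ð/→/z/: change +0.
/z/→/g/: change +2.
/g/→/d/: change +0.
/d/→/w/: change -6.
Minimum = -6.

-6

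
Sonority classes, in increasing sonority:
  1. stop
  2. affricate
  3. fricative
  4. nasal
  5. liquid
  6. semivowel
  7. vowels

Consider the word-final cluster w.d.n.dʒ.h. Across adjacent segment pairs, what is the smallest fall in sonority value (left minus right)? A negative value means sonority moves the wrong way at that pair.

-3

/w/: semivowel = 6.
/d/: stop = 1.
/n/: nasal = 4.
/dʒ/: affricate = 2.
/h/: fricative = 3.
/w/→/d/: change +5.
/d/→/n/: change -3.
/n/→/dʒ/: change +2.
/dʒ/→/h/: change -1.
Minimum = -3.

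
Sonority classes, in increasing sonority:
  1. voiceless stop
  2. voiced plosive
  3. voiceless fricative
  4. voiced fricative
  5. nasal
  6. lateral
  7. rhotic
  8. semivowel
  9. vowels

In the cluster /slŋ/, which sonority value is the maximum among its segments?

6

/s/: voiceless fricative = 3.
/l/: lateral = 6.
/ŋ/: nasal = 5.
The maximum is 6.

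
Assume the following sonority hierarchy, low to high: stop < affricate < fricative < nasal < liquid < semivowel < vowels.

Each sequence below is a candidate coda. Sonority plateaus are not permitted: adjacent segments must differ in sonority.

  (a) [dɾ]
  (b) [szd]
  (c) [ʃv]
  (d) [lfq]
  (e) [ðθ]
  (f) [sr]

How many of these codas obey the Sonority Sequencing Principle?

(a) 1-5 → violates
(b) 3-3-1 → violates
(c) 3-3 → violates
(d) 5-3-1 → obeys
(e) 3-3 → violates
(f) 3-5 → violates

1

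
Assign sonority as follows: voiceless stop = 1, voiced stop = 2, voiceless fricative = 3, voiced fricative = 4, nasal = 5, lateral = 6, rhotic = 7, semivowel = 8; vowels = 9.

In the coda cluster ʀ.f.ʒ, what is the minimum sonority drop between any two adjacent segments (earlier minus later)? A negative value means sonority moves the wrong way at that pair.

/ʀ/ — rhotic, sonority 7.
/f/ — voiceless fricative, sonority 3.
/ʒ/ — voiced fricative, sonority 4.
/ʀ/→/f/: change +4.
/f/→/ʒ/: change -1.
Minimum = -1.

-1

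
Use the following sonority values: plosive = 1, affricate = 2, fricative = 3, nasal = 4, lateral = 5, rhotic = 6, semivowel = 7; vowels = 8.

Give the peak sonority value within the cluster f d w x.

/f/ is a fricative (sonority 3).
/d/ is a plosive (sonority 1).
/w/ is a semivowel (sonority 7).
/x/ is a fricative (sonority 3).
The maximum is 7.

7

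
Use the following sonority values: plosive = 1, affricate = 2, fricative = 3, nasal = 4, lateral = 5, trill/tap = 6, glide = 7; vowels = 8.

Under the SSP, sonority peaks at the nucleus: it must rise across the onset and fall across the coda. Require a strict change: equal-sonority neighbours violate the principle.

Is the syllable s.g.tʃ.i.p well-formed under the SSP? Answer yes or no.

no

Onset: /s/ is a fricative (sonority 3), /g/ is a plosive (sonority 1), /tʃ/ is an affricate (sonority 2); then the nucleus /i/ (sonority 8).
Onset profile 3-1-2-8 — does not strictly rise throughout.
Coda: /p/ is a plosive (sonority 1).
Coda profile 8-1 — falls from the nucleus.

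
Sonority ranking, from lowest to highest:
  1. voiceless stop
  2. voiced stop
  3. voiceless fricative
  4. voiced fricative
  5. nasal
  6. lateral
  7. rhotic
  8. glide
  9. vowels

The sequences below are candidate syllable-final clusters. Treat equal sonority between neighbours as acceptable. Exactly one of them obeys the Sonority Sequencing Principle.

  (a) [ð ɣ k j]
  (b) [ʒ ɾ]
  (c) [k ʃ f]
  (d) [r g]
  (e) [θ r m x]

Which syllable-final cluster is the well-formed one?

d

(a) [ð ɣ k j]: profile 4-4-1-8 — violates.
(b) [ʒ ɾ]: profile 4-7 — violates.
(c) [k ʃ f]: profile 1-3-3 — violates.
(d) [r g]: profile 7-2 — obeys.
(e) [θ r m x]: profile 3-7-5-3 — violates.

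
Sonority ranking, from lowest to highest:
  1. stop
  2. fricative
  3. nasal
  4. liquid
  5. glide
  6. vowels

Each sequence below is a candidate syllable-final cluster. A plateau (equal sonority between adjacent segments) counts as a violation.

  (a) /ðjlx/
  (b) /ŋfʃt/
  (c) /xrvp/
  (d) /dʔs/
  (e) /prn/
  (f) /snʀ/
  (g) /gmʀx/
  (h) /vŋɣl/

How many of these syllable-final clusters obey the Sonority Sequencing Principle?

0

(a) sonority 2-5-4-2: ill-formed.
(b) sonority 3-2-2-1: ill-formed.
(c) sonority 2-4-2-1: ill-formed.
(d) sonority 1-1-2: ill-formed.
(e) sonority 1-4-3: ill-formed.
(f) sonority 2-3-4: ill-formed.
(g) sonority 1-3-4-2: ill-formed.
(h) sonority 2-3-2-4: ill-formed.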